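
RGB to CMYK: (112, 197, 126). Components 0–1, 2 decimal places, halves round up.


R'=112/255≈0.4392, G'=197/255≈0.7725, B'=126/255≈0.4941
K = 1 - max(R',G',B') = 1 - 197/255 = 58/255 = 0.22745… → 0.23
(1-R'-K)/(1-K) simplifies to (max-R)/max with max = 197:
C = (197-112)/197 = 85/197 = 0.43147… → 0.43
M = (197-197)/197 = 0/197 = 0 → 0.00
Y = (197-126)/197 = 71/197 = 0.36040… → 0.36
= CMYK(0.43, 0.00, 0.36, 0.23)


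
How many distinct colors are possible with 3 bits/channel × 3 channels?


Total bits = 3 bits/channel × 3 channels = 9 bits
Distinct colors = 2^9
= 512 colors


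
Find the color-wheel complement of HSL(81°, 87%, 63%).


Complement = opposite side of color wheel = hue + 180°
H' = (81 + 180) mod 360 = 261°
S and L unchanged.
= HSL(261°, 87%, 63%)


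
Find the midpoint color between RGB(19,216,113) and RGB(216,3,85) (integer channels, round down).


Midpoint: each channel = ⌊(C₁+C₂)/2⌋
R: ⌊(19+216)/2⌋ = 117
G: ⌊(216+3)/2⌋ = 109
B: ⌊(113+85)/2⌋ = 99
= RGB(117, 109, 99)


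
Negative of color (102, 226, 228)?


Invert: (255-R, 255-G, 255-B)
R: 255-102 = 153
G: 255-226 = 29
B: 255-228 = 27
= RGB(153, 29, 27)


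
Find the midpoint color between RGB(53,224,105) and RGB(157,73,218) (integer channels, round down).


Midpoint: each channel = ⌊(C₁+C₂)/2⌋
R: ⌊(53+157)/2⌋ = 105
G: ⌊(224+73)/2⌋ = 148
B: ⌊(105+218)/2⌋ = 161
= RGB(105, 148, 161)


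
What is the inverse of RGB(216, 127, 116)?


Invert: (255-R, 255-G, 255-B)
R: 255-216 = 39
G: 255-127 = 128
B: 255-116 = 139
= RGB(39, 128, 139)


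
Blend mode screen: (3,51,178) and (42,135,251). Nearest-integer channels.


Screen: C = 255 - (255-A)×(255-B)/255, rounded to nearest integer
R: 255 - (255-3)×(255-42)/255 = 255 - 53676/255 ≈ 255 - 210.494 = 44.506 → 45
G: 255 - (255-51)×(255-135)/255 = 255 - 24480/255 ≈ 255 - 96.000 = 159.000 → 159
B: 255 - (255-178)×(255-251)/255 = 255 - 308/255 ≈ 255 - 1.208 = 253.792 → 254
= RGB(45, 159, 254)


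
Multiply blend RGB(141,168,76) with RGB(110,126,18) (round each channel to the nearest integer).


Multiply: C = A×B/255, rounded to nearest integer
R: 141×110/255 = 15510/255 ≈ 60.824 → 61
G: 168×126/255 = 21168/255 ≈ 83.012 → 83
B: 76×18/255 = 1368/255 ≈ 5.365 → 5
= RGB(61, 83, 5)


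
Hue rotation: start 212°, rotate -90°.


New hue = (H + rotation) mod 360
New hue = (212 -90) mod 360
= 122 mod 360
= 122°


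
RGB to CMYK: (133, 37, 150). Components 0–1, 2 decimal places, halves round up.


R'=133/255≈0.5216, G'=37/255≈0.1451, B'=150/255≈0.5882
K = 1 - max(R',G',B') = 1 - 150/255 = 105/255 = 0.41176… → 0.41
(1-R'-K)/(1-K) simplifies to (max-R)/max with max = 150:
C = (150-133)/150 = 17/150 = 0.11333… → 0.11
M = (150-37)/150 = 113/150 = 0.75333… → 0.75
Y = (150-150)/150 = 0/150 = 0 → 0.00
= CMYK(0.11, 0.75, 0.00, 0.41)


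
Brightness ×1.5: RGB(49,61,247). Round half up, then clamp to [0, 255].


Multiply each channel by 1.5, round half up, clamp to [0, 255]
R: 49×1.5 = 73.5 → round → 74
G: 61×1.5 = 91.5 → round → 92
B: 247×1.5 = 370.5 → round → 371 → clamp → 255
= RGB(74, 92, 255)


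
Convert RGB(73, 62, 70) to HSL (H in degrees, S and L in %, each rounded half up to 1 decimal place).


Normalize: R'=73/255≈0.2863, G'=62/255≈0.2431, B'=70/255≈0.2745
Max=73/255, Min=62/255, Δ=Max-Min=11/255
L = (Max+Min)/2 = (73+62)/510 = 135/510 = 0.26470… → L = 26.5%
L ≤ 0.5 → S = Δ/(Max+Min) = 11/(73+62) = 11/135 = 0.08148… → S = 8.1%
(the 1/255 factors cancel in S and H, so raw channel differences can be used)
Max is R' → H = 60 × (((G-B)/Δ) mod 6) = 60 × (((62-70)/11) mod 6)
  (-8)/11 = -0.7272…; negative, so add 6 → 5.2727…
  H = 60 × 5.2727… = 316.363…° → H = 316.4°
= HSL(316.4°, 8.1%, 26.5%)


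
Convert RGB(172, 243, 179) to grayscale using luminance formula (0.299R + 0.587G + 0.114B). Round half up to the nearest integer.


Gray = 0.299×R + 0.587×G + 0.114×B
Gray = 0.299×172 + 0.587×243 + 0.114×179
Gray = 51.428 + 142.641 + 20.406
Gray = 214.475 → round half up → 214
Gray = 214


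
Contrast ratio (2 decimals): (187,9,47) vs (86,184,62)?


Linearize each sRGB channel c=v/255: c/12.92 if c ≤ 0.04045 else ((c+0.055)/1.055)^2.4
L = 0.2126×R_lin + 0.7152×G_lin + 0.0722×B_lin
Color 1 (187,9,47):
  R=187: 187/255≈0.7333 > 0.04045 → ((0.7333+0.055)/1.055)^2.4 ≈ 0.49693
  G=9: 9/255≈0.0353 ≤ 0.04045 → 0.0353/12.92 ≈ 0.00273
  B=47: 47/255≈0.1843 > 0.04045 → ((0.1843+0.055)/1.055)^2.4 ≈ 0.02843
  L1 = 0.2126×0.49693 + 0.7152×0.00273 + 0.0722×0.02843 ≈ 0.10965
Color 2 (86,184,62):
  R=86: 86/255≈0.3373 > 0.04045 → ((0.3373+0.055)/1.055)^2.4 ≈ 0.09306
  G=184: 184/255≈0.7216 > 0.04045 → ((0.7216+0.055)/1.055)^2.4 ≈ 0.47932
  B=62: 62/255≈0.2431 > 0.04045 → ((0.2431+0.055)/1.055)^2.4 ≈ 0.04817
  L2 = 0.2126×0.09306 + 0.7152×0.47932 + 0.0722×0.04817 ≈ 0.36607
Lighter = 0.36607, Darker = 0.10965
Ratio = (L_lighter + 0.05) / (L_darker + 0.05)
Ratio = (0.36607 + 0.05) / (0.10965 + 0.05) = 0.41607 / 0.15965 ≈ 2.6061
Ratio ≈ 2.61:1


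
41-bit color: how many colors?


Colors = 2^bits = 2^41
= 2,199,023,255,552 colors


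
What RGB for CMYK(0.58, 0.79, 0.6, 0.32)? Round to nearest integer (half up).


R = 255 × (1-C) × (1-K) = 255 × 0.42 × 0.68 = 72.828 → 73
G = 255 × (1-M) × (1-K) = 255 × 0.21 × 0.68 = 36.414 → 36
B = 255 × (1-Y) × (1-K) = 255 × 0.40 × 0.68 = 69.36 → 69
= RGB(73, 36, 69)


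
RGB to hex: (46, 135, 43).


R = 46 → 2E (hex)
G = 135 → 87 (hex)
B = 43 → 2B (hex)
Hex = #2E872B


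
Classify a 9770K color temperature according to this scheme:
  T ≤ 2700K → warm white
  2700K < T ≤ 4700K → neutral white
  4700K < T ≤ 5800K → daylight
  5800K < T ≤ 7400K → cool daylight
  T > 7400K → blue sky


Temperature: 9770K
9770K > 7400K → blue sky
Classification: blue sky


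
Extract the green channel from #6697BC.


Color: #6697BC
R = 66 = 102
G = 97 = 151
B = BC = 188
Green = 151


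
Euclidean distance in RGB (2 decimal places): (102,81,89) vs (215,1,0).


d = √[(R₁-R₂)² + (G₁-G₂)² + (B₁-B₂)²]
d = √[(102-215)² + (81-1)² + (89-0)²]
d = √[12769 + 6400 + 7921]
d = √27090
d ≈ 164.59


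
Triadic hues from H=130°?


Triadic: equally spaced at 120° intervals
H1 = 130°
H2 = (130 + 120) mod 360 = 250°
H3 = (130 + 240) mod 360 = 10°
Triadic = 130°, 250°, 10°


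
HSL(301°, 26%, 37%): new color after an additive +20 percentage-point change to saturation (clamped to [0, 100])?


Original S = 26%
Adjustment = +20 percentage points
New S = 26 + (20) = 46
Clamp to [0, 100] → 46
= HSL(301°, 46%, 37%)


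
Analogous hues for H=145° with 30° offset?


Base hue: 145°
Left analog: (145 - 30) mod 360 = 115°
Right analog: (145 + 30) mod 360 = 175°
Analogous hues = 115° and 175°


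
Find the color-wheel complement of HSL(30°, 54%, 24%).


Complement = opposite side of color wheel = hue + 180°
H' = (30 + 180) mod 360 = 210°
S and L unchanged.
= HSL(210°, 54%, 24%)


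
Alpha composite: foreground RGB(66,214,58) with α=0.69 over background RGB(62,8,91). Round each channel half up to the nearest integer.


C = α×F + (1-α)×B, with 1-α = 0.31
R: 0.69×66 + 0.31×62 = 45.54 + 19.22 = 64.76 → 65
G: 0.69×214 + 0.31×8 = 147.66 + 2.48 = 150.14 → 150
B: 0.69×58 + 0.31×91 = 40.02 + 28.21 = 68.23 → 68
= RGB(65, 150, 68)


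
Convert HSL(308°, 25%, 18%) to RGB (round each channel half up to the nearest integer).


H=308°, S=0.25, L=0.18
C = (1-|2L-1|)×S = (1-|-0.64|)×0.25 = 0.09
H' = H/60 = 308/60 ≈ 5.1333; X = C×(1-|H' mod 2 - 1|) = 0.078
m = L - C/2 = 0.18 - 0.045 = 0.135
Sector ⌊H'⌋ = 5 → (R',G',B') = (0.09, 0.0, 0.078)
RGB = ((R'+m)×255, (G'+m)×255, (B'+m)×255) = (57.375, 34.425, 54.315)
Round half up → RGB(57, 34, 54)


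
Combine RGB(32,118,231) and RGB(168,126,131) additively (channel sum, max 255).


Additive: each channel = min(255, C₁+C₂)
R: 32+168 = 200 → 200
G: 118+126 = 244 → 244
B: 231+131 = 362 → 255
= RGB(200, 244, 255)


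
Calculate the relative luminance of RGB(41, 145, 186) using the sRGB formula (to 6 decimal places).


Linearize each channel (sRGB transfer function): c = v/255; c_lin = c/12.92 if c ≤ 0.04045, else ((c+0.055)/1.055)^2.4
  R: 41/255 ≈ 0.160784 > 0.04045 → ((0.160784+0.055)/1.055)^2.4 ≈ 0.022174
  G: 145/255 ≈ 0.568627 > 0.04045 → ((0.568627+0.055)/1.055)^2.4 ≈ 0.283149
  B: 186/255 ≈ 0.729412 > 0.04045 → ((0.729412+0.055)/1.055)^2.4 ≈ 0.491021
R_lin = 0.022174, G_lin = 0.283149, B_lin = 0.491021
L = 0.2126×R + 0.7152×G + 0.0722×B
L = 0.2126×0.022174 + 0.7152×0.283149 + 0.0722×0.491021
L ≈ 0.242674


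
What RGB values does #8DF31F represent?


8D → 141 (R)
F3 → 243 (G)
1F → 31 (B)
= RGB(141, 243, 31)


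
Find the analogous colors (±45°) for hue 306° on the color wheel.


Base hue: 306°
Left analog: (306 - 45) mod 360 = 261°
Right analog: (306 + 45) mod 360 = 351°
Analogous hues = 261° and 351°


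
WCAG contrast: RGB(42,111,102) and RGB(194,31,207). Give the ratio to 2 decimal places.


Linearize each sRGB channel c=v/255: c/12.92 if c ≤ 0.04045 else ((c+0.055)/1.055)^2.4
L = 0.2126×R_lin + 0.7152×G_lin + 0.0722×B_lin
Color 1 (42,111,102):
  R=42: 42/255≈0.1647 > 0.04045 → ((0.1647+0.055)/1.055)^2.4 ≈ 0.02315
  G=111: 111/255≈0.4353 > 0.04045 → ((0.4353+0.055)/1.055)^2.4 ≈ 0.15896
  B=102: 102/255≈0.4000 > 0.04045 → ((0.4000+0.055)/1.055)^2.4 ≈ 0.13287
  L1 = 0.2126×0.02315 + 0.7152×0.15896 + 0.0722×0.13287 ≈ 0.12820
Color 2 (194,31,207):
  R=194: 194/255≈0.7608 > 0.04045 → ((0.7608+0.055)/1.055)^2.4 ≈ 0.53948
  G=31: 31/255≈0.1216 > 0.04045 → ((0.1216+0.055)/1.055)^2.4 ≈ 0.01370
  B=207: 207/255≈0.8118 > 0.04045 → ((0.8118+0.055)/1.055)^2.4 ≈ 0.62396
  L2 = 0.2126×0.53948 + 0.7152×0.01370 + 0.0722×0.62396 ≈ 0.16954
Lighter = 0.16954, Darker = 0.12820
Ratio = (L_lighter + 0.05) / (L_darker + 0.05)
Ratio = (0.16954 + 0.05) / (0.12820 + 0.05) = 0.21954 / 0.17820 ≈ 1.2320
Ratio ≈ 1.23:1


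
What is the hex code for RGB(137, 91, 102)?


R = 137 → 89 (hex)
G = 91 → 5B (hex)
B = 102 → 66 (hex)
Hex = #895B66


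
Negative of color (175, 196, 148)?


Invert: (255-R, 255-G, 255-B)
R: 255-175 = 80
G: 255-196 = 59
B: 255-148 = 107
= RGB(80, 59, 107)


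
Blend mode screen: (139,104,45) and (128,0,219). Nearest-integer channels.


Screen: C = 255 - (255-A)×(255-B)/255, rounded to nearest integer
R: 255 - (255-139)×(255-128)/255 = 255 - 14732/255 ≈ 255 - 57.773 = 197.227 → 197
G: 255 - (255-104)×(255-0)/255 = 255 - 38505/255 ≈ 255 - 151.000 = 104.000 → 104
B: 255 - (255-45)×(255-219)/255 = 255 - 7560/255 ≈ 255 - 29.647 = 225.353 → 225
= RGB(197, 104, 225)


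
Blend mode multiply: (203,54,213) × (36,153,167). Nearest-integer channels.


Multiply: C = A×B/255, rounded to nearest integer
R: 203×36/255 = 7308/255 ≈ 28.659 → 29
G: 54×153/255 = 8262/255 ≈ 32.400 → 32
B: 213×167/255 = 35571/255 ≈ 139.494 → 139
= RGB(29, 32, 139)


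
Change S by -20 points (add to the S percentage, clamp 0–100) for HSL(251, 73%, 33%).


Original S = 73%
Adjustment = -20 percentage points
New S = 73 + (-20) = 53
Clamp to [0, 100] → 53
= HSL(251°, 53%, 33%)


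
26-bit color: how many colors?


Colors = 2^bits = 2^26
= 67,108,864 colors


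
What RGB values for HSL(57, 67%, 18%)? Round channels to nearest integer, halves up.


H=57°, S=0.67, L=0.18
C = (1-|2L-1|)×S = (1-|-0.64|)×0.67 = 0.2412
H' = H/60 = 57/60 ≈ 0.9500; X = C×(1-|H' mod 2 - 1|) = 0.22914
m = L - C/2 = 0.18 - 0.1206 = 0.0594
Sector ⌊H'⌋ = 0 → (R',G',B') = (0.2412, 0.22914, 0.0)
RGB = ((R'+m)×255, (G'+m)×255, (B'+m)×255) = (76.653, 73.5777, 15.147)
Round half up → RGB(77, 74, 15)


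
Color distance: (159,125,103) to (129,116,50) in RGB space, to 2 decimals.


d = √[(R₁-R₂)² + (G₁-G₂)² + (B₁-B₂)²]
d = √[(159-129)² + (125-116)² + (103-50)²]
d = √[900 + 81 + 2809]
d = √3790
d ≈ 61.56


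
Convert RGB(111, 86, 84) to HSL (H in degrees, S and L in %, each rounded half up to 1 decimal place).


Normalize: R'=111/255≈0.4353, G'=86/255≈0.3373, B'=84/255≈0.3294
Max=111/255, Min=84/255, Δ=Max-Min=27/255
L = (Max+Min)/2 = (111+84)/510 = 195/510 = 0.38235… → L = 38.2%
L ≤ 0.5 → S = Δ/(Max+Min) = 27/(111+84) = 27/195 = 0.13846… → S = 13.8%
(the 1/255 factors cancel in S and H, so raw channel differences can be used)
Max is R' → H = 60 × (((G-B)/Δ) mod 6) = 60 × (((86-84)/27) mod 6)
  2/27 = 0.0740…
  H = 60 × 0.0740… = 4.444…° → H = 4.4°
= HSL(4.4°, 13.8%, 38.2%)


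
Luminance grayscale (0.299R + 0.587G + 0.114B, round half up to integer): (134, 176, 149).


Gray = 0.299×R + 0.587×G + 0.114×B
Gray = 0.299×134 + 0.587×176 + 0.114×149
Gray = 40.066 + 103.312 + 16.986
Gray = 160.364 → round half up → 160
Gray = 160


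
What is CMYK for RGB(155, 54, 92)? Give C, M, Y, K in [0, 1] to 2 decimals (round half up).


R'=155/255≈0.6078, G'=54/255≈0.2118, B'=92/255≈0.3608
K = 1 - max(R',G',B') = 1 - 155/255 = 100/255 = 0.39215… → 0.39
(1-R'-K)/(1-K) simplifies to (max-R)/max with max = 155:
C = (155-155)/155 = 0/155 = 0 → 0.00
M = (155-54)/155 = 101/155 = 0.65161… → 0.65
Y = (155-92)/155 = 63/155 = 0.40645… → 0.41
= CMYK(0.00, 0.65, 0.41, 0.39)


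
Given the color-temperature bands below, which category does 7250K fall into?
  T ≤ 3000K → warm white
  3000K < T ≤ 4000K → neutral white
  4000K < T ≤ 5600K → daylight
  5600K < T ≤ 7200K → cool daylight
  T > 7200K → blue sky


Temperature: 7250K
7250K > 7200K → blue sky
Classification: blue sky


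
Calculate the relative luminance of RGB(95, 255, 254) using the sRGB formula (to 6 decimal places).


Linearize each channel (sRGB transfer function): c = v/255; c_lin = c/12.92 if c ≤ 0.04045, else ((c+0.055)/1.055)^2.4
  R: 95/255 ≈ 0.372549 > 0.04045 → ((0.372549+0.055)/1.055)^2.4 ≈ 0.114435
  G: 255/255 ≈ 1.000000 > 0.04045 → ((1.000000+0.055)/1.055)^2.4 ≈ 1.000000
  B: 254/255 ≈ 0.996078 > 0.04045 → ((0.996078+0.055)/1.055)^2.4 ≈ 0.991102
R_lin = 0.114435, G_lin = 1.000000, B_lin = 0.991102
L = 0.2126×R + 0.7152×G + 0.0722×B
L = 0.2126×0.114435 + 0.7152×1.000000 + 0.0722×0.991102
L ≈ 0.811087


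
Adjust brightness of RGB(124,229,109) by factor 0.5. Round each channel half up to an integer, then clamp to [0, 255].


Multiply each channel by 0.5, round half up, clamp to [0, 255]
R: 124×0.5 = 62
G: 229×0.5 = 114.5 → round → 115
B: 109×0.5 = 54.5 → round → 55
= RGB(62, 115, 55)


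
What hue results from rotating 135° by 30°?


New hue = (H + rotation) mod 360
New hue = (135 + 30) mod 360
= 165 mod 360
= 165°


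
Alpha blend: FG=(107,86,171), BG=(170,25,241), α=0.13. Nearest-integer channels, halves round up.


C = α×F + (1-α)×B, with 1-α = 0.87
R: 0.13×107 + 0.87×170 = 13.91 + 147.90 = 161.81 → 162
G: 0.13×86 + 0.87×25 = 11.18 + 21.75 = 32.93 → 33
B: 0.13×171 + 0.87×241 = 22.23 + 209.67 = 231.90 → 232
= RGB(162, 33, 232)


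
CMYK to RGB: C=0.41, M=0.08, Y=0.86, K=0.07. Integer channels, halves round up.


R = 255 × (1-C) × (1-K) = 255 × 0.59 × 0.93 = 139.9185 → 140
G = 255 × (1-M) × (1-K) = 255 × 0.92 × 0.93 = 218.178 → 218
B = 255 × (1-Y) × (1-K) = 255 × 0.14 × 0.93 = 33.201 → 33
= RGB(140, 218, 33)


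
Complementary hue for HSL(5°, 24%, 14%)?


Complement = opposite side of color wheel = hue + 180°
H' = (5 + 180) mod 360 = 185°
S and L unchanged.
= HSL(185°, 24%, 14%)


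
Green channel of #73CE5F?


Color: #73CE5F
R = 73 = 115
G = CE = 206
B = 5F = 95
Green = 206


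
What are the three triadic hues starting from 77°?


Triadic: equally spaced at 120° intervals
H1 = 77°
H2 = (77 + 120) mod 360 = 197°
H3 = (77 + 240) mod 360 = 317°
Triadic = 77°, 197°, 317°


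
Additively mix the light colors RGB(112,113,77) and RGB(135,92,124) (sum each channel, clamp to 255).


Additive: each channel = min(255, C₁+C₂)
R: 112+135 = 247 → 247
G: 113+92 = 205 → 205
B: 77+124 = 201 → 201
= RGB(247, 205, 201)


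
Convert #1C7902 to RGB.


1C → 28 (R)
79 → 121 (G)
02 → 2 (B)
= RGB(28, 121, 2)


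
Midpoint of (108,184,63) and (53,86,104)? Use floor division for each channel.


Midpoint: each channel = ⌊(C₁+C₂)/2⌋
R: ⌊(108+53)/2⌋ = 80
G: ⌊(184+86)/2⌋ = 135
B: ⌊(63+104)/2⌋ = 83
= RGB(80, 135, 83)


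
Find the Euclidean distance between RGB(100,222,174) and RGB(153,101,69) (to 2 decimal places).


d = √[(R₁-R₂)² + (G₁-G₂)² + (B₁-B₂)²]
d = √[(100-153)² + (222-101)² + (174-69)²]
d = √[2809 + 14641 + 11025]
d = √28475
d ≈ 168.75


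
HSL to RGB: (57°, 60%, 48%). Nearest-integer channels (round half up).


H=57°, S=0.60, L=0.48
C = (1-|2L-1|)×S = (1-|-0.04|)×0.60 = 0.576
H' = H/60 = 57/60 ≈ 0.9500; X = C×(1-|H' mod 2 - 1|) = 0.5472
m = L - C/2 = 0.48 - 0.288 = 0.192
Sector ⌊H'⌋ = 0 → (R',G',B') = (0.576, 0.5472, 0.0)
RGB = ((R'+m)×255, (G'+m)×255, (B'+m)×255) = (195.84, 188.496, 48.96)
Round half up → RGB(196, 188, 49)


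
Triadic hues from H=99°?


Triadic: equally spaced at 120° intervals
H1 = 99°
H2 = (99 + 120) mod 360 = 219°
H3 = (99 + 240) mod 360 = 339°
Triadic = 99°, 219°, 339°


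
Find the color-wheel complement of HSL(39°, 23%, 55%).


Complement = opposite side of color wheel = hue + 180°
H' = (39 + 180) mod 360 = 219°
S and L unchanged.
= HSL(219°, 23%, 55%)


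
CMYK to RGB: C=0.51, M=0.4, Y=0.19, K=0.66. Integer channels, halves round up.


R = 255 × (1-C) × (1-K) = 255 × 0.49 × 0.34 = 42.483 → 42
G = 255 × (1-M) × (1-K) = 255 × 0.60 × 0.34 = 52.02 → 52
B = 255 × (1-Y) × (1-K) = 255 × 0.81 × 0.34 = 70.227 → 70
= RGB(42, 52, 70)


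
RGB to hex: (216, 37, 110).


R = 216 → D8 (hex)
G = 37 → 25 (hex)
B = 110 → 6E (hex)
Hex = #D8256E


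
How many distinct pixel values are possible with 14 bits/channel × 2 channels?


Total bits = 14 bits/channel × 2 channels = 28 bits
Distinct pixel values = 2^28
= 268,435,456 pixel values


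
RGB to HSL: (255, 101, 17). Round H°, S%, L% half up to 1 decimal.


Normalize: R'=255/255≈1.0000, G'=101/255≈0.3961, B'=17/255≈0.0667
Max=255/255, Min=17/255, Δ=Max-Min=238/255
L = (Max+Min)/2 = (255+17)/510 = 272/510 = 0.53333… → L = 53.3%
L > 0.5 → S = Δ/(2-Max-Min) = 238/(510-255-17) = 238/238 = 1 → S = 100.0%
(the 1/255 factors cancel in S and H, so raw channel differences can be used)
Max is R' → H = 60 × (((G-B)/Δ) mod 6) = 60 × (((101-17)/238) mod 6)
  84/238 = 0.3529…
  H = 60 × 0.3529… = 21.176…° → H = 21.2°
= HSL(21.2°, 100.0%, 53.3%)


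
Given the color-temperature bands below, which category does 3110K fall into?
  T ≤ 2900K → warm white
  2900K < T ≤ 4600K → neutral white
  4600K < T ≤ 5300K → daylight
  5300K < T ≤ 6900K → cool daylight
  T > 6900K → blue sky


Temperature: 3110K
2900K < 3110K ≤ 4600K → neutral white
Classification: neutral white


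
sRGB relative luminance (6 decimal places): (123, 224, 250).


Linearize each channel (sRGB transfer function): c = v/255; c_lin = c/12.92 if c ≤ 0.04045, else ((c+0.055)/1.055)^2.4
  R: 123/255 ≈ 0.482353 > 0.04045 → ((0.482353+0.055)/1.055)^2.4 ≈ 0.198069
  G: 224/255 ≈ 0.878431 > 0.04045 → ((0.878431+0.055)/1.055)^2.4 ≈ 0.745404
  B: 250/255 ≈ 0.980392 > 0.04045 → ((0.980392+0.055)/1.055)^2.4 ≈ 0.955973
R_lin = 0.198069, G_lin = 0.745404, B_lin = 0.955973
L = 0.2126×R + 0.7152×G + 0.0722×B
L = 0.2126×0.198069 + 0.7152×0.745404 + 0.0722×0.955973
L ≈ 0.644244


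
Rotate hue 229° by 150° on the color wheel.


New hue = (H + rotation) mod 360
New hue = (229 + 150) mod 360
= 379 mod 360
= 19°


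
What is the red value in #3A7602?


Color: #3A7602
R = 3A = 58
G = 76 = 118
B = 02 = 2
Red = 58


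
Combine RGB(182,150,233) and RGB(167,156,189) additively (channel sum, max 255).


Additive: each channel = min(255, C₁+C₂)
R: 182+167 = 349 → 255
G: 150+156 = 306 → 255
B: 233+189 = 422 → 255
= RGB(255, 255, 255)


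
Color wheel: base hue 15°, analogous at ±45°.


Base hue: 15°
Left analog: (15 - 45) mod 360 = 330°
Right analog: (15 + 45) mod 360 = 60°
Analogous hues = 330° and 60°


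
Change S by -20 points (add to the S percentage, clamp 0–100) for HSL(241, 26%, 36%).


Original S = 26%
Adjustment = -20 percentage points
New S = 26 + (-20) = 6
Clamp to [0, 100] → 6
= HSL(241°, 6%, 36%)


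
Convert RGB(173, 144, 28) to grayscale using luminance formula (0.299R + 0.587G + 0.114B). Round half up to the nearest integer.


Gray = 0.299×R + 0.587×G + 0.114×B
Gray = 0.299×173 + 0.587×144 + 0.114×28
Gray = 51.727 + 84.528 + 3.192
Gray = 139.447 → round half up → 139
Gray = 139


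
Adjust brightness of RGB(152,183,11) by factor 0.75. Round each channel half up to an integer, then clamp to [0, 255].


Multiply each channel by 0.75, round half up, clamp to [0, 255]
R: 152×0.75 = 114
G: 183×0.75 = 137.25 → round → 137
B: 11×0.75 = 8.25 → round → 8
= RGB(114, 137, 8)


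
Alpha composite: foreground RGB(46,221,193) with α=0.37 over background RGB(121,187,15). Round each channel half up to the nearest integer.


C = α×F + (1-α)×B, with 1-α = 0.63
R: 0.37×46 + 0.63×121 = 17.02 + 76.23 = 93.25 → 93
G: 0.37×221 + 0.63×187 = 81.77 + 117.81 = 199.58 → 200
B: 0.37×193 + 0.63×15 = 71.41 + 9.45 = 80.86 → 81
= RGB(93, 200, 81)


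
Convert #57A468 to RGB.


57 → 87 (R)
A4 → 164 (G)
68 → 104 (B)
= RGB(87, 164, 104)


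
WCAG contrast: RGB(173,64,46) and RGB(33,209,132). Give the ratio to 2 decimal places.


Linearize each sRGB channel c=v/255: c/12.92 if c ≤ 0.04045 else ((c+0.055)/1.055)^2.4
L = 0.2126×R_lin + 0.7152×G_lin + 0.0722×B_lin
Color 1 (173,64,46):
  R=173: 173/255≈0.6784 > 0.04045 → ((0.6784+0.055)/1.055)^2.4 ≈ 0.41789
  G=64: 64/255≈0.2510 > 0.04045 → ((0.2510+0.055)/1.055)^2.4 ≈ 0.05127
  B=46: 46/255≈0.1804 > 0.04045 → ((0.1804+0.055)/1.055)^2.4 ≈ 0.02732
  L1 = 0.2126×0.41789 + 0.7152×0.05127 + 0.0722×0.02732 ≈ 0.12748
Color 2 (33,209,132):
  R=33: 33/255≈0.1294 > 0.04045 → ((0.1294+0.055)/1.055)^2.4 ≈ 0.01521
  G=209: 209/255≈0.8196 > 0.04045 → ((0.8196+0.055)/1.055)^2.4 ≈ 0.63760
  B=132: 132/255≈0.5176 > 0.04045 → ((0.5176+0.055)/1.055)^2.4 ≈ 0.23074
  L2 = 0.2126×0.01521 + 0.7152×0.63760 + 0.0722×0.23074 ≈ 0.47590
Lighter = 0.47590, Darker = 0.12748
Ratio = (L_lighter + 0.05) / (L_darker + 0.05)
Ratio = (0.47590 + 0.05) / (0.12748 + 0.05) = 0.52590 / 0.17748 ≈ 2.9631
Ratio ≈ 2.96:1


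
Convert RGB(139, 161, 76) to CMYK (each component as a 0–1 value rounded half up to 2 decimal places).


R'=139/255≈0.5451, G'=161/255≈0.6314, B'=76/255≈0.2980
K = 1 - max(R',G',B') = 1 - 161/255 = 94/255 = 0.36862… → 0.37
(1-R'-K)/(1-K) simplifies to (max-R)/max with max = 161:
C = (161-139)/161 = 22/161 = 0.13664… → 0.14
M = (161-161)/161 = 0/161 = 0 → 0.00
Y = (161-76)/161 = 85/161 = 0.52795… → 0.53
= CMYK(0.14, 0.00, 0.53, 0.37)


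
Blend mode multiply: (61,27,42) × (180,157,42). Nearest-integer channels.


Multiply: C = A×B/255, rounded to nearest integer
R: 61×180/255 = 10980/255 ≈ 43.059 → 43
G: 27×157/255 = 4239/255 ≈ 16.624 → 17
B: 42×42/255 = 1764/255 ≈ 6.918 → 7
= RGB(43, 17, 7)


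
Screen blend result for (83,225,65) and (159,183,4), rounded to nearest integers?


Screen: C = 255 - (255-A)×(255-B)/255, rounded to nearest integer
R: 255 - (255-83)×(255-159)/255 = 255 - 16512/255 ≈ 255 - 64.753 = 190.247 → 190
G: 255 - (255-225)×(255-183)/255 = 255 - 2160/255 ≈ 255 - 8.471 = 246.529 → 247
B: 255 - (255-65)×(255-4)/255 = 255 - 47690/255 ≈ 255 - 187.020 = 67.980 → 68
= RGB(190, 247, 68)


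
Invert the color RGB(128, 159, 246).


Invert: (255-R, 255-G, 255-B)
R: 255-128 = 127
G: 255-159 = 96
B: 255-246 = 9
= RGB(127, 96, 9)


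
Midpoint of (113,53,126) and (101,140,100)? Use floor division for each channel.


Midpoint: each channel = ⌊(C₁+C₂)/2⌋
R: ⌊(113+101)/2⌋ = 107
G: ⌊(53+140)/2⌋ = 96
B: ⌊(126+100)/2⌋ = 113
= RGB(107, 96, 113)


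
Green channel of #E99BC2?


Color: #E99BC2
R = E9 = 233
G = 9B = 155
B = C2 = 194
Green = 155


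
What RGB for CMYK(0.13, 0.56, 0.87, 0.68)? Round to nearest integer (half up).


R = 255 × (1-C) × (1-K) = 255 × 0.87 × 0.32 = 70.992 → 71
G = 255 × (1-M) × (1-K) = 255 × 0.44 × 0.32 = 35.904 → 36
B = 255 × (1-Y) × (1-K) = 255 × 0.13 × 0.32 = 10.608 → 11
= RGB(71, 36, 11)


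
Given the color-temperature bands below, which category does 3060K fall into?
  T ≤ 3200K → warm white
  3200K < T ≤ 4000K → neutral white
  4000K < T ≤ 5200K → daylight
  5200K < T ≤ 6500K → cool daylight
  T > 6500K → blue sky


Temperature: 3060K
3060K ≤ 3200K → warm white
Classification: warm white


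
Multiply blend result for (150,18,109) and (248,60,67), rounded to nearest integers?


Multiply: C = A×B/255, rounded to nearest integer
R: 150×248/255 = 37200/255 ≈ 145.882 → 146
G: 18×60/255 = 1080/255 ≈ 4.235 → 4
B: 109×67/255 = 7303/255 ≈ 28.639 → 29
= RGB(146, 4, 29)


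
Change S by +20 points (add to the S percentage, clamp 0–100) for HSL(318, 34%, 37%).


Original S = 34%
Adjustment = +20 percentage points
New S = 34 + (20) = 54
Clamp to [0, 100] → 54
= HSL(318°, 54%, 37%)


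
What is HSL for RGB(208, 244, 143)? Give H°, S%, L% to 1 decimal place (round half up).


Normalize: R'=208/255≈0.8157, G'=244/255≈0.9569, B'=143/255≈0.5608
Max=244/255, Min=143/255, Δ=Max-Min=101/255
L = (Max+Min)/2 = (244+143)/510 = 387/510 = 0.75882… → L = 75.9%
L > 0.5 → S = Δ/(2-Max-Min) = 101/(510-244-143) = 101/123 = 0.82113… → S = 82.1%
(the 1/255 factors cancel in S and H, so raw channel differences can be used)
Max is G' → H = 60 × ((B-R)/Δ + 2) = 60 × ((143-208)/101 + 2)
  -65/101 + 2 = -0.6435… + 2 = 1.3564…
  H = 60 × 1.3564… = 81.386…° → H = 81.4°
= HSL(81.4°, 82.1%, 75.9%)


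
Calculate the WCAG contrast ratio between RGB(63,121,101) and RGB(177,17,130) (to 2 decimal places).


Linearize each sRGB channel c=v/255: c/12.92 if c ≤ 0.04045 else ((c+0.055)/1.055)^2.4
L = 0.2126×R_lin + 0.7152×G_lin + 0.0722×B_lin
Color 1 (63,121,101):
  R=63: 63/255≈0.2471 > 0.04045 → ((0.2471+0.055)/1.055)^2.4 ≈ 0.04971
  G=121: 121/255≈0.4745 > 0.04045 → ((0.4745+0.055)/1.055)^2.4 ≈ 0.19120
  B=101: 101/255≈0.3961 > 0.04045 → ((0.3961+0.055)/1.055)^2.4 ≈ 0.13014
  L1 = 0.2126×0.04971 + 0.7152×0.19120 + 0.0722×0.13014 ≈ 0.15671
Color 2 (177,17,130):
  R=177: 177/255≈0.6941 > 0.04045 → ((0.6941+0.055)/1.055)^2.4 ≈ 0.43966
  G=17: 17/255≈0.0667 > 0.04045 → ((0.0667+0.055)/1.055)^2.4 ≈ 0.00561
  B=130: 130/255≈0.5098 > 0.04045 → ((0.5098+0.055)/1.055)^2.4 ≈ 0.22323
  L2 = 0.2126×0.43966 + 0.7152×0.00561 + 0.0722×0.22323 ≈ 0.11360
Lighter = 0.15671, Darker = 0.11360
Ratio = (L_lighter + 0.05) / (L_darker + 0.05)
Ratio = (0.15671 + 0.05) / (0.11360 + 0.05) = 0.20671 / 0.16360 ≈ 1.2635
Ratio ≈ 1.26:1


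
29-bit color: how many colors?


Colors = 2^bits = 2^29
= 536,870,912 colors


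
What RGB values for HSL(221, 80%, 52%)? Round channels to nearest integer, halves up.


H=221°, S=0.80, L=0.52
C = (1-|2L-1|)×S = (1-|0.04|)×0.80 = 0.768
H' = H/60 = 221/60 ≈ 3.6833; X = C×(1-|H' mod 2 - 1|) = 0.2432
m = L - C/2 = 0.52 - 0.384 = 0.136
Sector ⌊H'⌋ = 3 → (R',G',B') = (0.0, 0.2432, 0.768)
RGB = ((R'+m)×255, (G'+m)×255, (B'+m)×255) = (34.68, 96.696, 230.52)
Round half up → RGB(35, 97, 231)


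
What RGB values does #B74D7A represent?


B7 → 183 (R)
4D → 77 (G)
7A → 122 (B)
= RGB(183, 77, 122)


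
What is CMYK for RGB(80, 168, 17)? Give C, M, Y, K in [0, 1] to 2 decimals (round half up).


R'=80/255≈0.3137, G'=168/255≈0.6588, B'=17/255≈0.0667
K = 1 - max(R',G',B') = 1 - 168/255 = 87/255 = 0.34117… → 0.34
(1-R'-K)/(1-K) simplifies to (max-R)/max with max = 168:
C = (168-80)/168 = 88/168 = 0.52380… → 0.52
M = (168-168)/168 = 0/168 = 0 → 0.00
Y = (168-17)/168 = 151/168 = 0.89880… → 0.90
= CMYK(0.52, 0.00, 0.90, 0.34)


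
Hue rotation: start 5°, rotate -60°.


New hue = (H + rotation) mod 360
New hue = (5 -60) mod 360
= -55 mod 360
= 305°


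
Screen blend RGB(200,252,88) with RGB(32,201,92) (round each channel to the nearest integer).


Screen: C = 255 - (255-A)×(255-B)/255, rounded to nearest integer
R: 255 - (255-200)×(255-32)/255 = 255 - 12265/255 ≈ 255 - 48.098 = 206.902 → 207
G: 255 - (255-252)×(255-201)/255 = 255 - 162/255 ≈ 255 - 0.635 = 254.365 → 254
B: 255 - (255-88)×(255-92)/255 = 255 - 27221/255 ≈ 255 - 106.749 = 148.251 → 148
= RGB(207, 254, 148)


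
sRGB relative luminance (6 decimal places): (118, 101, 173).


Linearize each channel (sRGB transfer function): c = v/255; c_lin = c/12.92 if c ≤ 0.04045, else ((c+0.055)/1.055)^2.4
  R: 118/255 ≈ 0.462745 > 0.04045 → ((0.462745+0.055)/1.055)^2.4 ≈ 0.181164
  G: 101/255 ≈ 0.396078 > 0.04045 → ((0.396078+0.055)/1.055)^2.4 ≈ 0.130136
  B: 173/255 ≈ 0.678431 > 0.04045 → ((0.678431+0.055)/1.055)^2.4 ≈ 0.417885
R_lin = 0.181164, G_lin = 0.130136, B_lin = 0.417885
L = 0.2126×R + 0.7152×G + 0.0722×B
L = 0.2126×0.181164 + 0.7152×0.130136 + 0.0722×0.417885
L ≈ 0.161760


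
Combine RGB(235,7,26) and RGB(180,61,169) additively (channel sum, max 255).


Additive: each channel = min(255, C₁+C₂)
R: 235+180 = 415 → 255
G: 7+61 = 68 → 68
B: 26+169 = 195 → 195
= RGB(255, 68, 195)


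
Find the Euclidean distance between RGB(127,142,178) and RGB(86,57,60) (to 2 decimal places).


d = √[(R₁-R₂)² + (G₁-G₂)² + (B₁-B₂)²]
d = √[(127-86)² + (142-57)² + (178-60)²]
d = √[1681 + 7225 + 13924]
d = √22830
d ≈ 151.10


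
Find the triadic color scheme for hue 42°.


Triadic: equally spaced at 120° intervals
H1 = 42°
H2 = (42 + 120) mod 360 = 162°
H3 = (42 + 240) mod 360 = 282°
Triadic = 42°, 162°, 282°


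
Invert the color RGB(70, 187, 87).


Invert: (255-R, 255-G, 255-B)
R: 255-70 = 185
G: 255-187 = 68
B: 255-87 = 168
= RGB(185, 68, 168)


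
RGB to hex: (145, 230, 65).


R = 145 → 91 (hex)
G = 230 → E6 (hex)
B = 65 → 41 (hex)
Hex = #91E641


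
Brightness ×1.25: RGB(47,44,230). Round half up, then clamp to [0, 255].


Multiply each channel by 1.25, round half up, clamp to [0, 255]
R: 47×1.25 = 58.75 → round → 59
G: 44×1.25 = 55
B: 230×1.25 = 287.5 → round → 288 → clamp → 255
= RGB(59, 55, 255)


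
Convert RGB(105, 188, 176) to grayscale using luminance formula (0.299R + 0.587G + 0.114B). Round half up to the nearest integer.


Gray = 0.299×R + 0.587×G + 0.114×B
Gray = 0.299×105 + 0.587×188 + 0.114×176
Gray = 31.395 + 110.356 + 20.064
Gray = 161.815 → round half up → 162
Gray = 162


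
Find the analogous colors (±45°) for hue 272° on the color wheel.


Base hue: 272°
Left analog: (272 - 45) mod 360 = 227°
Right analog: (272 + 45) mod 360 = 317°
Analogous hues = 227° and 317°


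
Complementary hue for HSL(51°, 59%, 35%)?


Complement = opposite side of color wheel = hue + 180°
H' = (51 + 180) mod 360 = 231°
S and L unchanged.
= HSL(231°, 59%, 35%)


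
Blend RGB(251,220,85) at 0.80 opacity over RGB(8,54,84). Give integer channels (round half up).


C = α×F + (1-α)×B, with 1-α = 0.20
R: 0.80×251 + 0.20×8 = 200.80 + 1.60 = 202.40 → 202
G: 0.80×220 + 0.20×54 = 176.00 + 10.80 = 186.80 → 187
B: 0.80×85 + 0.20×84 = 68.00 + 16.80 = 84.80 → 85
= RGB(202, 187, 85)


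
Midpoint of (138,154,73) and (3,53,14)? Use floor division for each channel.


Midpoint: each channel = ⌊(C₁+C₂)/2⌋
R: ⌊(138+3)/2⌋ = 70
G: ⌊(154+53)/2⌋ = 103
B: ⌊(73+14)/2⌋ = 43
= RGB(70, 103, 43)


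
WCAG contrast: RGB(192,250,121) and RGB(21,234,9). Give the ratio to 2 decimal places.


Linearize each sRGB channel c=v/255: c/12.92 if c ≤ 0.04045 else ((c+0.055)/1.055)^2.4
L = 0.2126×R_lin + 0.7152×G_lin + 0.0722×B_lin
Color 1 (192,250,121):
  R=192: 192/255≈0.7529 > 0.04045 → ((0.7529+0.055)/1.055)^2.4 ≈ 0.52712
  G=250: 250/255≈0.9804 > 0.04045 → ((0.9804+0.055)/1.055)^2.4 ≈ 0.95597
  B=121: 121/255≈0.4745 > 0.04045 → ((0.4745+0.055)/1.055)^2.4 ≈ 0.19120
  L1 = 0.2126×0.52712 + 0.7152×0.95597 + 0.0722×0.19120 ≈ 0.80958
Color 2 (21,234,9):
  R=21: 21/255≈0.0824 > 0.04045 → ((0.0824+0.055)/1.055)^2.4 ≈ 0.00750
  G=234: 234/255≈0.9176 > 0.04045 → ((0.9176+0.055)/1.055)^2.4 ≈ 0.82279
  B=9: 9/255≈0.0353 ≤ 0.04045 → 0.0353/12.92 ≈ 0.00273
  L2 = 0.2126×0.00750 + 0.7152×0.82279 + 0.0722×0.00273 ≈ 0.59025
Lighter = 0.80958, Darker = 0.59025
Ratio = (L_lighter + 0.05) / (L_darker + 0.05)
Ratio = (0.80958 + 0.05) / (0.59025 + 0.05) = 0.85958 / 0.64025 ≈ 1.3426
Ratio ≈ 1.34:1


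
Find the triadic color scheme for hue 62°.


Triadic: equally spaced at 120° intervals
H1 = 62°
H2 = (62 + 120) mod 360 = 182°
H3 = (62 + 240) mod 360 = 302°
Triadic = 62°, 182°, 302°


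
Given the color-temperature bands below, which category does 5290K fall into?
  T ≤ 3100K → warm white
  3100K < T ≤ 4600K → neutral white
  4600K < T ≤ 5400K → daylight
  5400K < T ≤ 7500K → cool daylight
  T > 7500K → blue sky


Temperature: 5290K
4600K < 5290K ≤ 5400K → daylight
Classification: daylight


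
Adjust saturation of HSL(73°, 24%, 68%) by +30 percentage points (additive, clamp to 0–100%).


Original S = 24%
Adjustment = +30 percentage points
New S = 24 + (30) = 54
Clamp to [0, 100] → 54
= HSL(73°, 54%, 68%)


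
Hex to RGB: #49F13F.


49 → 73 (R)
F1 → 241 (G)
3F → 63 (B)
= RGB(73, 241, 63)


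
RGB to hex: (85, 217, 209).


R = 85 → 55 (hex)
G = 217 → D9 (hex)
B = 209 → D1 (hex)
Hex = #55D9D1


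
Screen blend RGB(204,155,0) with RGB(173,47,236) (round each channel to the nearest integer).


Screen: C = 255 - (255-A)×(255-B)/255, rounded to nearest integer
R: 255 - (255-204)×(255-173)/255 = 255 - 4182/255 ≈ 255 - 16.400 = 238.600 → 239
G: 255 - (255-155)×(255-47)/255 = 255 - 20800/255 ≈ 255 - 81.569 = 173.431 → 173
B: 255 - (255-0)×(255-236)/255 = 255 - 4845/255 ≈ 255 - 19.000 = 236.000 → 236
= RGB(239, 173, 236)


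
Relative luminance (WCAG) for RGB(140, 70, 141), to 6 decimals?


Linearize each channel (sRGB transfer function): c = v/255; c_lin = c/12.92 if c ≤ 0.04045, else ((c+0.055)/1.055)^2.4
  R: 140/255 ≈ 0.549020 > 0.04045 → ((0.549020+0.055)/1.055)^2.4 ≈ 0.262251
  G: 70/255 ≈ 0.274510 > 0.04045 → ((0.274510+0.055)/1.055)^2.4 ≈ 0.061246
  B: 141/255 ≈ 0.552941 > 0.04045 → ((0.552941+0.055)/1.055)^2.4 ≈ 0.266356
R_lin = 0.262251, G_lin = 0.061246, B_lin = 0.266356
L = 0.2126×R + 0.7152×G + 0.0722×B
L = 0.2126×0.262251 + 0.7152×0.061246 + 0.0722×0.266356
L ≈ 0.118789


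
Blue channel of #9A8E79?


Color: #9A8E79
R = 9A = 154
G = 8E = 142
B = 79 = 121
Blue = 121


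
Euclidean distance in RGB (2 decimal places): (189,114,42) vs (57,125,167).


d = √[(R₁-R₂)² + (G₁-G₂)² + (B₁-B₂)²]
d = √[(189-57)² + (114-125)² + (42-167)²]
d = √[17424 + 121 + 15625]
d = √33170
d ≈ 182.13


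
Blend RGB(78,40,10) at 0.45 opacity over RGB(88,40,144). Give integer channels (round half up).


C = α×F + (1-α)×B, with 1-α = 0.55
R: 0.45×78 + 0.55×88 = 35.10 + 48.40 = 83.50 → 84
G: 0.45×40 + 0.55×40 = 18.00 + 22.00 = 40.00 → 40
B: 0.45×10 + 0.55×144 = 4.50 + 79.20 = 83.70 → 84
= RGB(84, 40, 84)


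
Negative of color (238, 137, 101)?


Invert: (255-R, 255-G, 255-B)
R: 255-238 = 17
G: 255-137 = 118
B: 255-101 = 154
= RGB(17, 118, 154)


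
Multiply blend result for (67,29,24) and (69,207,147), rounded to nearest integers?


Multiply: C = A×B/255, rounded to nearest integer
R: 67×69/255 = 4623/255 ≈ 18.129 → 18
G: 29×207/255 = 6003/255 ≈ 23.541 → 24
B: 24×147/255 = 3528/255 ≈ 13.835 → 14
= RGB(18, 24, 14)


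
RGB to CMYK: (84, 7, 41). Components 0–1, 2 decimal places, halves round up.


R'=84/255≈0.3294, G'=7/255≈0.0275, B'=41/255≈0.1608
K = 1 - max(R',G',B') = 1 - 84/255 = 171/255 = 0.67058… → 0.67
(1-R'-K)/(1-K) simplifies to (max-R)/max with max = 84:
C = (84-84)/84 = 0/84 = 0 → 0.00
M = (84-7)/84 = 77/84 = 0.91666… → 0.92
Y = (84-41)/84 = 43/84 = 0.51190… → 0.51
= CMYK(0.00, 0.92, 0.51, 0.67)


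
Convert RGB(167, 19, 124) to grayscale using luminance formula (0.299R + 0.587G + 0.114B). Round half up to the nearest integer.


Gray = 0.299×R + 0.587×G + 0.114×B
Gray = 0.299×167 + 0.587×19 + 0.114×124
Gray = 49.933 + 11.153 + 14.136
Gray = 75.222 → round half up → 75
Gray = 75


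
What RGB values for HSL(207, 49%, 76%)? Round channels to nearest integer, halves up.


H=207°, S=0.49, L=0.76
C = (1-|2L-1|)×S = (1-|0.52|)×0.49 = 0.2352
H' = H/60 = 207/60 ≈ 3.4500; X = C×(1-|H' mod 2 - 1|) = 0.12936
m = L - C/2 = 0.76 - 0.1176 = 0.6424
Sector ⌊H'⌋ = 3 → (R',G',B') = (0.0, 0.12936, 0.2352)
RGB = ((R'+m)×255, (G'+m)×255, (B'+m)×255) = (163.812, 196.7988, 223.788)
Round half up → RGB(164, 197, 224)


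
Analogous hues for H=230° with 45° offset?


Base hue: 230°
Left analog: (230 - 45) mod 360 = 185°
Right analog: (230 + 45) mod 360 = 275°
Analogous hues = 185° and 275°


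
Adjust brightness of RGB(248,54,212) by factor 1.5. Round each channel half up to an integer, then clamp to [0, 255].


Multiply each channel by 1.5, round half up, clamp to [0, 255]
R: 248×1.5 = 372 → clamp → 255
G: 54×1.5 = 81
B: 212×1.5 = 318 → clamp → 255
= RGB(255, 81, 255)


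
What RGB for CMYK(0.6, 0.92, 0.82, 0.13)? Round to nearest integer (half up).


R = 255 × (1-C) × (1-K) = 255 × 0.40 × 0.87 = 88.74 → 89
G = 255 × (1-M) × (1-K) = 255 × 0.08 × 0.87 = 17.748 → 18
B = 255 × (1-Y) × (1-K) = 255 × 0.18 × 0.87 = 39.933 → 40
= RGB(89, 18, 40)


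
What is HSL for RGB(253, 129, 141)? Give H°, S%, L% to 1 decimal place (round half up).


Normalize: R'=253/255≈0.9922, G'=129/255≈0.5059, B'=141/255≈0.5529
Max=253/255, Min=129/255, Δ=Max-Min=124/255
L = (Max+Min)/2 = (253+129)/510 = 382/510 = 0.74901… → L = 74.9%
L > 0.5 → S = Δ/(2-Max-Min) = 124/(510-253-129) = 124/128 = 0.96875 → S = 96.9%
(the 1/255 factors cancel in S and H, so raw channel differences can be used)
Max is R' → H = 60 × (((G-B)/Δ) mod 6) = 60 × (((129-141)/124) mod 6)
  (-12)/124 = -0.0967…; negative, so add 6 → 5.9032…
  H = 60 × 5.9032… = 354.193…° → H = 354.2°
= HSL(354.2°, 96.9%, 74.9%)


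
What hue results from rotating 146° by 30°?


New hue = (H + rotation) mod 360
New hue = (146 + 30) mod 360
= 176 mod 360
= 176°


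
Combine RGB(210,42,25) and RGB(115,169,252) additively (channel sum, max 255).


Additive: each channel = min(255, C₁+C₂)
R: 210+115 = 325 → 255
G: 42+169 = 211 → 211
B: 25+252 = 277 → 255
= RGB(255, 211, 255)


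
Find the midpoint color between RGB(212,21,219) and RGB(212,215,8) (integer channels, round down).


Midpoint: each channel = ⌊(C₁+C₂)/2⌋
R: ⌊(212+212)/2⌋ = 212
G: ⌊(21+215)/2⌋ = 118
B: ⌊(219+8)/2⌋ = 113
= RGB(212, 118, 113)


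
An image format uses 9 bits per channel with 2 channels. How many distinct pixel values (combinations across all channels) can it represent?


Total bits = 9 bits/channel × 2 channels = 18 bits
Distinct pixel values = 2^18
= 262,144 pixel values
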